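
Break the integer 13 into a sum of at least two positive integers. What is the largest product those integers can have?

Fill g[k] for k=2..13: at each k try every first piece i and multiply by the better of (k−i) uncut or g[k−i].
g[2] = 1*max(1,0) = 1*1 = 1
g[3] = 1*max(2,1) = 1*2 = 2
g[4] = 2*max(2,1) = 2*2 = 4
g[5] = 2*max(3,2) = 2*3 = 6
g[6] = 3*max(3,2) = 3*3 = 9
g[7] = 2*max(5,6) = 2*6 = 12
g[8] = 2*max(6,9) = 2*9 = 18
g[9] = 3*max(6,9) = 3*9 = 27
g[10] = 2*max(8,18) = 2*18 = 36
g[11] = 2*max(9,27) = 2*27 = 54
g[12] = 3*max(9,27) = 3*27 = 81
g[13] = 2*max(11,54) = 2*54 = 108
One optimal split: 3 + 3 + 3 + 2 + 2; product 3*3*3*2*2 = 108.

108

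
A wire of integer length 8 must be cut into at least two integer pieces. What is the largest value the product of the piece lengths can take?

18

Fill prod[k] for k=2..8: at each k try every first piece i and multiply by the better of (k−i) uncut or prod[k−i].
prod[2] = 1·max(1,0) = 1·1 = 1
prod[3] = max(1·2, 2·1) = 2
prod[4] = max(1·3, 2·2, 3·1) = 4
prod[5] = max(1·4, 2·3, 3·2, 4·1) = 6
prod[6] = max(1·6, 2·4, 3·3, 4·2, 5·1) = 9
prod[7] = max(1·9, 2·6, 3·4, 4·3, 5·2, 6·1) = 12
prod[8] = max(1·12, 2·9, 3·6, …, 6·2, 7·1) = 18
One optimal split: 3 + 3 + 2; product 3·3·2 = 18.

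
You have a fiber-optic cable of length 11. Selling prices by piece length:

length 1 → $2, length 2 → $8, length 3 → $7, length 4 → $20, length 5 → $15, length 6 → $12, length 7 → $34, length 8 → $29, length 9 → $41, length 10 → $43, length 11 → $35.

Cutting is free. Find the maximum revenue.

Build R[k] bottom-up: R[k] = max over allowed piece i of (p[i] + R[k−i]).
R[1] = 2
R[2] = 8
R[3] = 10  (first piece 1, then R[2]=8)
R[4] = 20
R[5] = 22  (first piece 1, then R[4]=20)
R[6] = 28  (first piece 2, then R[4]=20)
R[7] = 34
R[8] = 40  (first piece 4, then R[4]=20)
R[9] = 42  (first piece 1, then R[8]=40)
R[10] = 48  (first piece 2, then R[8]=40)
R[11] = 54  (first piece 4, then R[7]=34)
One optimal cutting: 7 + 4 → $34 + $20 = $54.

54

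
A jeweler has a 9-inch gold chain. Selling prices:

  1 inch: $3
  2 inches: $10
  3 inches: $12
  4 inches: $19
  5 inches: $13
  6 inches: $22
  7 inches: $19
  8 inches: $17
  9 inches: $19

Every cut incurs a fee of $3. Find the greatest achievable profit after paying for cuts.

35

Consider every possible first cut. v[k] is the best of p[i]+v[k−i] over all sellable i≤k, charging 3 whenever i<k.
v[1] = 3
v[2] = 10
v[3] = 12
v[4] = 19
v[5] = 19  (first piece 1, then v[4]=19)
v[6] = 26  (first piece 2, then v[4]=19)
v[7] = 28  (first piece 3, then v[4]=19)
v[8] = 35  (first piece 4, then v[4]=19)
v[9] = 35  (first piece 1, then v[8]=35)
One optimal plan: pieces 4 + 4 + 1 (2 cuts) → $41 − $6 = $35.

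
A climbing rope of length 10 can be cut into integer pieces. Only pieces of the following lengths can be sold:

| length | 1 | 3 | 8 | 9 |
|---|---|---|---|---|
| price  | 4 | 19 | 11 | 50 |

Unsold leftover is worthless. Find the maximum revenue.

61

Consider every possible first cut. best[k] is the best of p[i]+best[k−i] over all sellable i≤k.
best[1] = 4
best[2] = 8  (first piece 1, then best[1]=4)
best[3] = max(4+8, 19+0) = 19
best[4] = max(4+19, 19+4) = 23
best[5] = max(4+23, 19+8) = 27
best[6] = max(4+27, 19+19) = 38
best[7] = max(4+38, 19+23) = 42
best[8] = max(4+42, 19+27, 11+0) = 46
best[9] = max(4+46, 19+38, 11+4, 50+0) = 57
best[10] = max(4+57, 19+42, 11+8, 50+4) = 61
One optimal cutting: 3 + 3 + 3 + 1 → €61.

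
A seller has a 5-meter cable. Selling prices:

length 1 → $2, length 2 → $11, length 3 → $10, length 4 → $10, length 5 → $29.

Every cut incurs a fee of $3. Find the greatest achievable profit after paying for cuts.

29

Consider every possible first cut. r[k] is the best of p[i]+r[k−i] over all sellable i≤k, charging 3 whenever i<k.
r[1] = 2
r[2] = max(2+2-3, 11+0) = 11
r[3] = max(2+11-3, 11+2-3, 10+0) = 10
r[4] = max(2+10-3, 11+11-3, 10+2-3, 10+0) = 19
r[5] = max(2+19-3, 11+10-3, 10+11-3, 10+2-3, 29+0) = 29
Best is to make no cuts and sell whole for $29.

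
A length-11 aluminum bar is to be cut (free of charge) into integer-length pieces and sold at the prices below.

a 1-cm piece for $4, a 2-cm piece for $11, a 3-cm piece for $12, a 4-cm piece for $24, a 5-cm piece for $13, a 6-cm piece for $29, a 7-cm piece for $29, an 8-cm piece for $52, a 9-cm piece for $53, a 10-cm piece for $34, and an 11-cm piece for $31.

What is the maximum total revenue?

Consider every possible first cut. R[k] is the best of p[i]+R[k−i] over all sellable i≤k.
R[1] = 4
R[2] = 11
R[3] = 15  (first piece 1, then R[2]=11)
R[4] = 24
R[5] = 28  (first piece 1, then R[4]=24)
R[6] = 35  (first piece 2, then R[4]=24)
R[7] = 39  (first piece 1, then R[6]=35)
R[8] = 52
R[9] = 56  (first piece 1, then R[8]=52)
R[10] = 63  (first piece 2, then R[8]=52)
R[11] = 67  (first piece 1, then R[10]=63)
One optimal cutting: 8 + 2 + 1 → $52 + $11 + $4 = $67.

67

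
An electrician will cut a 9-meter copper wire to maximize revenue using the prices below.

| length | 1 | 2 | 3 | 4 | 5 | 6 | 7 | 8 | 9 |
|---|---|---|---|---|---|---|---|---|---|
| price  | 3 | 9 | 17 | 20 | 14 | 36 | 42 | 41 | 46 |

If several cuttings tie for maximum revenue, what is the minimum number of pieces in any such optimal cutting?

Let r[k] be the best obtainable value from length k. For each k, try every first piece i and keep the best of price[i] + r[k−i].
r[1] = 3
r[2] = 9
r[3] = 17
r[4] = 20  (first piece 1, then r[3]=17)
r[5] = 26  (first piece 2, then r[3]=17)
r[6] = 36
r[7] = 42
r[8] = 45  (first piece 1, then r[7]=42)
r[9] = 53  (first piece 3, then r[6]=36)
Maximum revenue is €53.
Now minimize piece count subject to staying optimal: for each k, pieces[k] = 1 + min over i with p[i]+r[k−i]=r[k] of pieces[k−i].
pieces[6] = 1
pieces[7] = 1
pieces[8] = 2
pieces[9] = 2

2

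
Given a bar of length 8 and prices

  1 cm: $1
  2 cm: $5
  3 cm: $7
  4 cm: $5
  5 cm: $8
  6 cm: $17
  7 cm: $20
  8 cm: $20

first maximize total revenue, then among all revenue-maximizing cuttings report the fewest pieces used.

Build r[k] bottom-up: r[k] = max over allowed piece i of (p[i] + r[k−i]).
r[1] = 1
r[2] = 5
r[3] = 7
r[4] = 10  (first piece 2, then r[2]=5)
r[5] = 12  (first piece 2, then r[3]=7)
r[6] = 17
r[7] = 20
r[8] = 22  (first piece 2, then r[6]=17)
Maximum revenue is $22.
Now minimize piece count subject to staying optimal: for each k, pieces[k] = 1 + min over i with p[i]+r[k−i]=r[k] of pieces[k−i].
pieces[5] = 2
pieces[6] = 1
pieces[7] = 1
pieces[8] = 2

2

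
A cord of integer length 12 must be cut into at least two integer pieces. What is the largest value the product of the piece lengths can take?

81

Let m[k] be the best product for length k (with at least one cut). For each first piece i, the rest contributes max(k−i, m[k−i]).
Small cases: m[2]=1, m[3]=2, m[4]=4, m[5]=6.
m[6] = max(1×6, 2×4, 3×3, 4×2, 5×1) = 9
m[7] = max(1×9, 2×6, 3×4, 4×3, 5×2, 6×1) = 12
m[8] = max(1×12, 2×9, 3×6, …, 6×2, 7×1) = 18
m[9] = max(1×18, 2×12, 3×9, …, 7×2, 8×1) = 27
m[10] = max(1×27, 2×18, 3×12, …, 8×2, 9×1) = 36
m[11] = max(1×36, 2×27, 3×18, …, 9×2, 10×1) = 54
m[12] = max(1×54, 2×36, 3×27, …, 10×2, 11×1) = 81
One optimal split: 3 + 3 + 3 + 3; product 3×3×3×3 = 81.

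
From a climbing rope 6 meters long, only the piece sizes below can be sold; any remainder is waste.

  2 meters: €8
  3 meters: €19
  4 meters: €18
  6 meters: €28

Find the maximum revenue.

38

Consider every possible first cut. r[k] is the best of p[i]+r[k−i] over all sellable i≤k.
r[1] = 0
r[2] = 8
r[3] = max(8+0, 19+0) = 19
r[4] = max(8+8, 19+0, 18+0) = 19
r[5] = max(8+19, 19+8, 18+0) = 27
r[6] = max(8+19, 19+19, 18+8, 28+0) = 38
One optimal cutting: 3 + 3 → €38.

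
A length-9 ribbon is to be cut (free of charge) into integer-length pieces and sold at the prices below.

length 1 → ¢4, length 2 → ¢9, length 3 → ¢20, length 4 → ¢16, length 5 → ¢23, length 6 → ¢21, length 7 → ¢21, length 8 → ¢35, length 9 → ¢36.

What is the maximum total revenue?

Let best[k] be the best obtainable value from length k. For each k, try every first piece i and keep the best of price[i] + best[k−i].
best[1] = 4
best[2] = max(4+4, 9+0) = 9
best[3] = max(4+9, 9+4, 20+0) = 20
best[4] = max(4+20, 9+9, 20+4, 16+0) = 24
best[5] = max(4+24, 9+20, 20+9, 16+4, 23+0) = 29
best[6] = max(4+29, 9+24, 20+20, 16+9, 23+4, 21+0) = 40
best[7] = max(4+40, 9+29, 20+24, …, 21+4, 21+0) = 44
best[8] = max(4+44, 9+40, 20+29, …, 21+4, 35+0) = 49
best[9] = max(4+49, 9+44, 20+40, …, 35+4, 36+0) = 60
One optimal cutting: 3 + 3 + 3 → ¢20 + ¢20 + ¢20 = ¢60.

60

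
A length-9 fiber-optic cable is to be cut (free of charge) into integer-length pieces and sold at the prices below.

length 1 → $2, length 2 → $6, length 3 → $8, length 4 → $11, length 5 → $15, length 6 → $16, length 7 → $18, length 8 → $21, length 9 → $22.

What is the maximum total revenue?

27

Let best[k] be the best obtainable value from length k. For each k, try every first piece i and keep the best of price[i] + best[k−i].
best[1] = 2
best[2] = max(2+2, 6+0) = 6
best[3] = max(2+6, 6+2, 8+0) = 8
best[4] = max(2+8, 6+6, 8+2, 11+0) = 12
best[5] = max(2+12, 6+8, 8+6, 11+2, 15+0) = 15
best[6] = max(2+15, 6+12, 8+8, 11+6, 15+2, 16+0) = 18
best[7] = max(2+18, 6+15, 8+12, …, 16+2, 18+0) = 21
best[8] = max(2+21, 6+18, 8+15, …, 18+2, 21+0) = 24
best[9] = max(2+24, 6+21, 8+18, …, 21+2, 22+0) = 27
One optimal cutting: 5 + 2 + 2 → $15 + $6 + $6 = $27.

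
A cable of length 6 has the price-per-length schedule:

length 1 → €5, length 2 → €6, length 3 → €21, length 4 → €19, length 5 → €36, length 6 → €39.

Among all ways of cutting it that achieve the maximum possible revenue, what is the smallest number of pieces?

Build r[k] bottom-up: r[k] = max over allowed piece i of (p[i] + r[k−i]).
r[1] = 5
r[2] = max(5+5, 6+0) = 10
r[3] = max(5+10, 6+5, 21+0) = 21
r[4] = max(5+21, 6+10, 21+5, 19+0) = 26
r[5] = max(5+26, 6+21, 21+10, 19+5, 36+0) = 36
r[6] = max(5+36, 6+26, 21+21, 19+10, 36+5, 39+0) = 42
Maximum revenue is €42.
Now minimize piece count subject to staying optimal: for each k, pieces[k] = 1 + min over i with p[i]+r[k−i]=r[k] of pieces[k−i].
pieces[3] = 1
pieces[4] = 2
pieces[5] = 1
pieces[6] = 2

2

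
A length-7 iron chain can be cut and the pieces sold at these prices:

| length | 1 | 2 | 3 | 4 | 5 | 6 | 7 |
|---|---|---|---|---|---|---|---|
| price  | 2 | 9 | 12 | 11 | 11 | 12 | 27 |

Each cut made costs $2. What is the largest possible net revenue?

Consider every possible first cut. r[k] is the best of p[i]+r[k−i] over all sellable i≤k, charging 2 whenever i<k.
r[1] = 2
r[2] = 9
r[3] = 12
r[4] = 16  (first piece 2, then r[2]=9)
r[5] = 19  (first piece 2, then r[3]=12)
r[6] = 23  (first piece 2, then r[4]=16)
r[7] = 27
Best is to make no cuts and sell whole for $27.

27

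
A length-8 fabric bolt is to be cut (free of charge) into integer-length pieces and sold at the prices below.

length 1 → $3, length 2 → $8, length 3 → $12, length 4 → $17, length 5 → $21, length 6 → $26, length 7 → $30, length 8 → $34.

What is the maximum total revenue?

Let r[k] be the best obtainable value from length k. For each k, try every first piece i and keep the best of price[i] + r[k−i].
r[1] = 3
r[2] = max(3+3, 8+0) = 8
r[3] = max(3+8, 8+3, 12+0) = 12
r[4] = max(3+12, 8+8, 12+3, 17+0) = 17
r[5] = max(3+17, 8+12, 12+8, 17+3, 21+0) = 21
r[6] = max(3+21, 8+17, 12+12, 17+8, 21+3, 26+0) = 26
r[7] = max(3+26, 8+21, 12+17, …, 26+3, 30+0) = 30
r[8] = max(3+30, 8+26, 12+21, …, 30+3, 34+0) = 34
One optimal cutting: 6 + 2 → $26 + $8 = $34.

34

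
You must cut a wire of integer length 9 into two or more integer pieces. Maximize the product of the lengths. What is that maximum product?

27

Define prod[k] = max over 1≤i<k of i · max(k−i, prod[k−i]); the inner max lets the remainder stay uncut if that's better.
prod[2] = 1·max(1,0) = 1·1 = 1
prod[3] = max(1·2, 2·1) = 2
prod[4] = max(1·3, 2·2, 3·1) = 4
prod[5] = max(1·4, 2·3, 3·2, 4·1) = 6
prod[6] = max(1·6, 2·4, 3·3, 4·2, 5·1) = 9
prod[7] = max(1·9, 2·6, 3·4, 4·3, 5·2, 6·1) = 12
prod[8] = max(1·12, 2·9, 3·6, …, 6·2, 7·1) = 18
prod[9] = max(1·18, 2·12, 3·9, …, 7·2, 8·1) = 27
One optimal split: 3 + 3 + 3; product 3·3·3 = 27.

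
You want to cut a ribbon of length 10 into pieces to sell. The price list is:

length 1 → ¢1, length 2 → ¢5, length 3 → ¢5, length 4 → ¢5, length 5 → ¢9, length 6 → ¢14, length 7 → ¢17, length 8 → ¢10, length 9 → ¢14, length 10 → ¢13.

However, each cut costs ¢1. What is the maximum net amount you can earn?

Let r[k] be the best obtainable value from length k. For each k, try every first piece i and keep the best of price[i] + r[k−i] minus the 1 cut fee when i<k.
r[1] = 1
r[2] = max(1+1-1, 5+0) = 5
r[3] = max(1+5-1, 5+1-1, 5+0) = 5
r[4] = max(1+5-1, 5+5-1, 5+1-1, 5+0) = 9
r[5] = max(1+9-1, 5+5-1, 5+5-1, 5+1-1, 9+0) = 9
r[6] = max(1+9-1, 5+9-1, 5+5-1, 5+5-1, 9+1-1, 14+0) = 14
r[7] = max(1+14-1, 5+9-1, 5+9-1, …, 14+1-1, 17+0) = 17
r[8] = max(1+17-1, 5+14-1, 5+9-1, …, 17+1-1, 10+0) = 18
r[9] = max(1+18-1, 5+17-1, 5+14-1, …, 10+1-1, 14+0) = 21
r[10] = max(1+21-1, 5+18-1, 5+17-1, …, 14+1-1, 13+0) = 22
One optimal plan: pieces 6 + 2 + 2 (2 cuts) → ¢24 − ¢2 = ¢22.

22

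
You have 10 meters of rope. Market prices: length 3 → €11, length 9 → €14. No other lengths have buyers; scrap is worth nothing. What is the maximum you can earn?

33

Let best[k] be the best obtainable value from length k. For each k, try every first piece i and keep the best of price[i] + best[k−i].
best[1] = 0
best[2] = 0
best[3] = 11
best[4] = 11
best[5] = 11
best[6] = 22  (first piece 3, then best[3]=11)
best[7] = 22
best[8] = 22
best[9] = max(11+22, 14+0) = 33
best[10] = max(11+22, 14+0) = 33
One optimal cutting: pieces 3 + 3 + 3 with 1 meter of scrap → €33.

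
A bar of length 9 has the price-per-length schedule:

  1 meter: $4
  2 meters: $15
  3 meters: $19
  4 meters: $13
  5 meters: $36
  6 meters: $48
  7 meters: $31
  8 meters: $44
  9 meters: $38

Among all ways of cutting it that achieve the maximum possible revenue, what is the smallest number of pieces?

Build r[k] bottom-up: r[k] = max over allowed piece i of (p[i] + r[k−i]).
r[1] = 4
r[2] = max(4+4, 15+0) = 15
r[3] = max(4+15, 15+4, 19+0) = 19
r[4] = max(4+19, 15+15, 19+4, 13+0) = 30
r[5] = max(4+30, 15+19, 19+15, 13+4, 36+0) = 36
r[6] = max(4+36, 15+30, 19+19, 13+15, 36+4, 48+0) = 48
r[7] = max(4+48, 15+36, 19+30, …, 48+4, 31+0) = 52
r[8] = max(4+52, 15+48, 19+36, …, 31+4, 44+0) = 63
r[9] = max(4+63, 15+52, 19+48, …, 44+4, 38+0) = 67
Maximum revenue is $67.
Now minimize piece count subject to staying optimal: for each k, pieces[k] = 1 + min over i with p[i]+r[k−i]=r[k] of pieces[k−i].
pieces[6] = 1
pieces[7] = 2
pieces[8] = 2
pieces[9] = 2

2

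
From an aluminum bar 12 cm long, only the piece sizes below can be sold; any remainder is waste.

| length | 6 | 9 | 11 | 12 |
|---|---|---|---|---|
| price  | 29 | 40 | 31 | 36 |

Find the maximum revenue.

Let r[k] be the best obtainable value from length k. For each k, try every first piece i and keep the best of price[i] + r[k−i].
r[1] = 0
r[2] = 0
r[3] = 0
r[4] = 0
r[5] = 0
r[6] = 29
r[7] = 29
r[8] = 29
r[9] = 40
r[10] = 40
r[11] = 40
r[12] = 58  (first piece 6, then r[6]=29)
One optimal cutting: 6 + 6 → $58.

58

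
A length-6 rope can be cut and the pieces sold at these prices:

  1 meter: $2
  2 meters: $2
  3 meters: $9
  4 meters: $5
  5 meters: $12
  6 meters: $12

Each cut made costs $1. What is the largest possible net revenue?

Consider every possible first cut. v[k] is the best of p[i]+v[k−i] over all sellable i≤k, charging 1 whenever i<k.
v[1] = 2
v[2] = 3  (first piece 1, then v[1]=2)
v[3] = 9
v[4] = 10  (first piece 1, then v[3]=9)
v[5] = 12
v[6] = 17  (first piece 3, then v[3]=9)
One optimal plan: pieces 3 + 3 (1 cut) → $18 − $1 = $17.

17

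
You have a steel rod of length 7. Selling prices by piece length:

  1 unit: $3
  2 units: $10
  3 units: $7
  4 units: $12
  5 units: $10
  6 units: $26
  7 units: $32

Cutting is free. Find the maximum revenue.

33

Let R[k] be the best obtainable value from length k. For each k, try every first piece i and keep the best of price[i] + R[k−i].
R[1] = 3
R[2] = max(3+3, 10+0) = 10
R[3] = max(3+10, 10+3, 7+0) = 13
R[4] = max(3+13, 10+10, 7+3, 12+0) = 20
R[5] = max(3+20, 10+13, 7+10, 12+3, 10+0) = 23
R[6] = max(3+23, 10+20, 7+13, 12+10, 10+3, 26+0) = 30
R[7] = max(3+30, 10+23, 7+20, …, 26+3, 32+0) = 33
One optimal cutting: 2 + 2 + 2 + 1 → $10 + $10 + $10 + $3 = $33.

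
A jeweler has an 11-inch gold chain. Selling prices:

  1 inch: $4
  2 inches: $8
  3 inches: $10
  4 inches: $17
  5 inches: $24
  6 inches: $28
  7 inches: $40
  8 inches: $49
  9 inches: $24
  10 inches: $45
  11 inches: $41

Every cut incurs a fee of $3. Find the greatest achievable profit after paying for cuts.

56

Let r[k] be the best obtainable value from length k. For each k, try every first piece i and keep the best of price[i] + r[k−i] minus the 3 cut fee when i<k.
r[1] = 4
r[2] = max(4+4-3, 8+0) = 8
r[3] = max(4+8-3, 8+4-3, 10+0) = 10
r[4] = max(4+10-3, 8+8-3, 10+4-3, 17+0) = 17
r[5] = max(4+17-3, 8+10-3, 10+8-3, 17+4-3, 24+0) = 24
r[6] = max(4+24-3, 8+17-3, 10+10-3, 17+8-3, 24+4-3, 28+0) = 28
r[7] = max(4+28-3, 8+24-3, 10+17-3, …, 28+4-3, 40+0) = 40
r[8] = max(4+40-3, 8+28-3, 10+24-3, …, 40+4-3, 49+0) = 49
r[9] = max(4+49-3, 8+40-3, 10+28-3, …, 49+4-3, 24+0) = 50
r[10] = max(4+50-3, 8+49-3, 10+40-3, …, 24+4-3, 45+0) = 54
r[11] = max(4+54-3, 8+50-3, 10+49-3, …, 45+4-3, 41+0) = 56
One optimal plan: pieces 8 + 3 (1 cut) → $59 − $3 = $56.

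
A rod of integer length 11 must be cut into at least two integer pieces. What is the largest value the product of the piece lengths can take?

54

Define m[k] = max over 1≤i<k of i · max(k−i, m[k−i]); the inner max lets the remainder stay uncut if that's better.
Small cases: m[2]=1, m[3]=2, m[4]=4, m[5]=6.
m[6] = max(1·6, 2·4, 3·3, 4·2, 5·1) = 9
m[7] = max(1·9, 2·6, 3·4, 4·3, 5·2, 6·1) = 12
m[8] = max(1·12, 2·9, 3·6, …, 6·2, 7·1) = 18
m[9] = max(1·18, 2·12, 3·9, …, 7·2, 8·1) = 27
m[10] = max(1·27, 2·18, 3·12, …, 8·2, 9·1) = 36
m[11] = max(1·36, 2·27, 3·18, …, 9·2, 10·1) = 54
One optimal split: 3 + 3 + 3 + 2; product 3·3·3·2 = 54.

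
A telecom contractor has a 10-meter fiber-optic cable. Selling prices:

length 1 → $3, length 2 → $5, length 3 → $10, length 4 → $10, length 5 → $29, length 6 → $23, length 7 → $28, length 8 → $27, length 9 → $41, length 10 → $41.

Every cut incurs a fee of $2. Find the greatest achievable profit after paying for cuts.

56

Build r[k] bottom-up: r[k] = max over allowed piece i of (p[i] + r[k−i]) − 2 per cut.
r[1] = 3
r[2] = 5
r[3] = 10
r[4] = 11  (first piece 1, then r[3]=10)
r[5] = 29
r[6] = 30  (first piece 1, then r[5]=29)
r[7] = 32  (first piece 2, then r[5]=29)
r[8] = 37  (first piece 3, then r[5]=29)
r[9] = 41
r[10] = 56  (first piece 5, then r[5]=29)
One optimal plan: pieces 5 + 5 (1 cut) → $58 − $2 = $56.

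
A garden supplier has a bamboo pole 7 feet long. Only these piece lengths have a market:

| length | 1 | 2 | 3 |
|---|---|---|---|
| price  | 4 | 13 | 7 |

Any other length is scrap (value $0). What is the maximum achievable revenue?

43

Consider every possible first cut. r[k] is the best of p[i]+r[k−i] over all sellable i≤k.
r[1] = 4
r[2] = 13
r[3] = 17  (first piece 1, then r[2]=13)
r[4] = 26  (first piece 2, then r[2]=13)
r[5] = 30  (first piece 1, then r[4]=26)
r[6] = 39  (first piece 2, then r[4]=26)
r[7] = 43  (first piece 1, then r[6]=39)
One optimal cutting: 2 + 2 + 2 + 1 → $43.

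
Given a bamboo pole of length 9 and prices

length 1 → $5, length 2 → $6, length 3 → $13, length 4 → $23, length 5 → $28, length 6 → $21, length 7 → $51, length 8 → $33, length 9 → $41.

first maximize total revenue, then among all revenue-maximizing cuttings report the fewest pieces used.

3

Build r[k] bottom-up: r[k] = max over allowed piece i of (p[i] + r[k−i]).
r[1] = 5
r[2] = 10  (first piece 1, then r[1]=5)
r[3] = 15  (first piece 1, then r[2]=10)
r[4] = 23
r[5] = 28  (first piece 1, then r[4]=23)
r[6] = 33  (first piece 1, then r[5]=28)
r[7] = 51
r[8] = 56  (first piece 1, then r[7]=51)
r[9] = 61  (first piece 1, then r[8]=56)
Maximum revenue is $61.
Now minimize piece count subject to staying optimal: for each k, pieces[k] = 1 + min over i with p[i]+r[k−i]=r[k] of pieces[k−i].
pieces[6] = 2
pieces[7] = 1
pieces[8] = 2
pieces[9] = 3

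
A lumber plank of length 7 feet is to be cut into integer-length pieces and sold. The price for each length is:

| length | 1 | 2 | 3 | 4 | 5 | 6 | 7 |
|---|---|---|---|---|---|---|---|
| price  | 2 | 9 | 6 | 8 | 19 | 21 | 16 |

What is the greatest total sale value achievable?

29

Build R[k] bottom-up: R[k] = max over allowed piece i of (p[i] + R[k−i]).
R[1] = 2
R[2] = max(2+2, 9+0) = 9
R[3] = max(2+9, 9+2, 6+0) = 11
R[4] = max(2+11, 9+9, 6+2, 8+0) = 18
R[5] = max(2+18, 9+11, 6+9, 8+2, 19+0) = 20
R[6] = max(2+20, 9+18, 6+11, 8+9, 19+2, 21+0) = 27
R[7] = max(2+27, 9+20, 6+18, …, 21+2, 16+0) = 29
One optimal cutting: 2 + 2 + 2 + 1 → $9 + $9 + $9 + $2 = $29.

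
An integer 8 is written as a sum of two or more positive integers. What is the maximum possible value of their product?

18

Fill m[k] for k=2..8: at each k try every first piece i and multiply by the better of (k−i) uncut or m[k−i].
m[2] = 1×max(1,0) = 1×1 = 1
m[3] = max(1×2, 2×1) = 2
m[4] = max(1×3, 2×2, 3×1) = 4
m[5] = max(1×4, 2×3, 3×2, 4×1) = 6
m[6] = max(1×6, 2×4, 3×3, 4×2, 5×1) = 9
m[7] = max(1×9, 2×6, 3×4, 4×3, 5×2, 6×1) = 12
m[8] = max(1×12, 2×9, 3×6, …, 6×2, 7×1) = 18
One optimal split: 3 + 3 + 2; product 3×3×2 = 18.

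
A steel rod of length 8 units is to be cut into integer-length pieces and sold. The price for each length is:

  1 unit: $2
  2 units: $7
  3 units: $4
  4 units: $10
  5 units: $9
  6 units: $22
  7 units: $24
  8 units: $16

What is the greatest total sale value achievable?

29

Consider every possible first cut. v[k] is the best of p[i]+v[k−i] over all sellable i≤k.
v[1] = 2
v[2] = max(2+2, 7+0) = 7
v[3] = max(2+7, 7+2, 4+0) = 9
v[4] = max(2+9, 7+7, 4+2, 10+0) = 14
v[5] = max(2+14, 7+9, 4+7, 10+2, 9+0) = 16
v[6] = max(2+16, 7+14, 4+9, 10+7, 9+2, 22+0) = 22
v[7] = max(2+22, 7+16, 4+14, …, 22+2, 24+0) = 24
v[8] = max(2+24, 7+22, 4+16, …, 24+2, 16+0) = 29
One optimal cutting: 6 + 2 → $22 + $7 = $29.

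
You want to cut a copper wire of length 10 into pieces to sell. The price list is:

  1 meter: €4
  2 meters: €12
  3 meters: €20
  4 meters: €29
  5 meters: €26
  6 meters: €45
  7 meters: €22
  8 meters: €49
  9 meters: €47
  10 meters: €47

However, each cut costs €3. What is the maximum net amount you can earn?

71

Let r[k] be the best obtainable value from length k. For each k, try every first piece i and keep the best of price[i] + r[k−i] minus the 3 cut fee when i<k.
r[1] = 4
r[2] = max(4+4-3, 12+0) = 12
r[3] = max(4+12-3, 12+4-3, 20+0) = 20
r[4] = max(4+20-3, 12+12-3, 20+4-3, 29+0) = 29
r[5] = max(4+29-3, 12+20-3, 20+12-3, 29+4-3, 26+0) = 30
r[6] = max(4+30-3, 12+29-3, 20+20-3, 29+12-3, 26+4-3, 45+0) = 45
r[7] = max(4+45-3, 12+30-3, 20+29-3, …, 45+4-3, 22+0) = 46
r[8] = max(4+46-3, 12+45-3, 20+30-3, …, 22+4-3, 49+0) = 55
r[9] = max(4+55-3, 12+46-3, 20+45-3, …, 49+4-3, 47+0) = 62
r[10] = max(4+62-3, 12+55-3, 20+46-3, …, 47+4-3, 47+0) = 71
One optimal plan: pieces 6 + 4 (1 cut) → €74 − €3 = €71.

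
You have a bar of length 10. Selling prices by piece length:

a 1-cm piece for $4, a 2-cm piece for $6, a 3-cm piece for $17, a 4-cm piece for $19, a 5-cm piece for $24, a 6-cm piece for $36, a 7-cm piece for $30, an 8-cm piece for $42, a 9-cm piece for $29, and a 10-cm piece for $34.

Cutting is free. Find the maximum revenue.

57

Build v[k] bottom-up: v[k] = max over allowed piece i of (p[i] + v[k−i]).
v[1] = 4
v[2] = max(4+4, 6+0) = 8
v[3] = max(4+8, 6+4, 17+0) = 17
v[4] = max(4+17, 6+8, 17+4, 19+0) = 21
v[5] = max(4+21, 6+17, 17+8, 19+4, 24+0) = 25
v[6] = max(4+25, 6+21, 17+17, 19+8, 24+4, 36+0) = 36
v[7] = max(4+36, 6+25, 17+21, …, 36+4, 30+0) = 40
v[8] = max(4+40, 6+36, 17+25, …, 30+4, 42+0) = 44
v[9] = max(4+44, 6+40, 17+36, …, 42+4, 29+0) = 53
v[10] = max(4+53, 6+44, 17+40, …, 29+4, 34+0) = 57
One optimal cutting: 6 + 3 + 1 → $36 + $17 + $4 = $57.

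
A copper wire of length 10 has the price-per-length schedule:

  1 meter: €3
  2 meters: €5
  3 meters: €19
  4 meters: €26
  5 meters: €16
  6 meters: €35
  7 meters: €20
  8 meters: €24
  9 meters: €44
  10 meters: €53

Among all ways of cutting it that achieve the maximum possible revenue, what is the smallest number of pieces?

Consider every possible first cut. r[k] is the best of p[i]+r[k−i] over all sellable i≤k.
r[1] = 3
r[2] = 6  (first piece 1, then r[1]=3)
r[3] = 19
r[4] = 26
r[5] = 29  (first piece 1, then r[4]=26)
r[6] = 38  (first piece 3, then r[3]=19)
r[7] = 45  (first piece 3, then r[4]=26)
r[8] = 52  (first piece 4, then r[4]=26)
r[9] = 57  (first piece 3, then r[6]=38)
r[10] = 64  (first piece 3, then r[7]=45)
Maximum revenue is €64.
Now minimize piece count subject to staying optimal: for each k, pieces[k] = 1 + min over i with p[i]+r[k−i]=r[k] of pieces[k−i].
pieces[7] = 2
pieces[8] = 2
pieces[9] = 3
pieces[10] = 3

3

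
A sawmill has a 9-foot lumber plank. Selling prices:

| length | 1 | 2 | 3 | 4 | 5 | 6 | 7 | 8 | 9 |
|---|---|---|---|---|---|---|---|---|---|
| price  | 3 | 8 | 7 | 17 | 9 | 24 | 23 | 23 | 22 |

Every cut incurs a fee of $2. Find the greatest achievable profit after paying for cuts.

33

Consider every possible first cut. r[k] is the best of p[i]+r[k−i] over all sellable i≤k, charging 2 whenever i<k.
r[1] = 3
r[2] = 8
r[3] = 9  (first piece 1, then r[2]=8)
r[4] = 17
r[5] = 18  (first piece 1, then r[4]=17)
r[6] = 24
r[7] = 25  (first piece 1, then r[6]=24)
r[8] = 32  (first piece 4, then r[4]=17)
r[9] = 33  (first piece 1, then r[8]=32)
One optimal plan: pieces 4 + 4 + 1 (2 cuts) → $37 − $4 = $33.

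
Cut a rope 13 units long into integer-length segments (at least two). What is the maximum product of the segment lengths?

Define g[k] = max over 1≤i<k of i · max(k−i, g[k−i]); the inner max lets the remainder stay uncut if that's better.
Small cases: g[2]=1, g[3]=2, g[4]=4, g[5]=6, g[6]=9.
g[7] = max(1·9, 2·6, 3·4, 4·3, 5·2, 6·1) = 12
g[8] = max(1·12, 2·9, 3·6, …, 6·2, 7·1) = 18
g[9] = max(1·18, 2·12, 3·9, …, 7·2, 8·1) = 27
g[10] = max(1·27, 2·18, 3·12, …, 8·2, 9·1) = 36
g[11] = max(1·36, 2·27, 3·18, …, 9·2, 10·1) = 54
g[12] = max(1·54, 2·36, 3·27, …, 10·2, 11·1) = 81
g[13] = max(1·81, 2·54, 3·36, …, 11·2, 12·1) = 108
One optimal split: 3 + 3 + 3 + 2 + 2; product 3·3·3·2·2 = 108.

108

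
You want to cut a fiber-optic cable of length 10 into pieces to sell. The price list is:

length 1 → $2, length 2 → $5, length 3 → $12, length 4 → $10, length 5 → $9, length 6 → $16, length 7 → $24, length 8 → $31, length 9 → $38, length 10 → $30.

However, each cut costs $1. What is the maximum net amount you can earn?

39

Consider every possible first cut. v[k] is the best of p[i]+v[k−i] over all sellable i≤k, charging 1 whenever i<k.
v[1] = 2
v[2] = max(2+2-1, 5+0) = 5
v[3] = max(2+5-1, 5+2-1, 12+0) = 12
v[4] = max(2+12-1, 5+5-1, 12+2-1, 10+0) = 13
v[5] = max(2+13-1, 5+12-1, 12+5-1, 10+2-1, 9+0) = 16
v[6] = max(2+16-1, 5+13-1, 12+12-1, 10+5-1, 9+2-1, 16+0) = 23
v[7] = max(2+23-1, 5+16-1, 12+13-1, …, 16+2-1, 24+0) = 24
v[8] = max(2+24-1, 5+23-1, 12+16-1, …, 24+2-1, 31+0) = 31
v[9] = max(2+31-1, 5+24-1, 12+23-1, …, 31+2-1, 38+0) = 38
v[10] = max(2+38-1, 5+31-1, 12+24-1, …, 38+2-1, 30+0) = 39
One optimal plan: pieces 9 + 1 (1 cut) → $40 − $1 = $39.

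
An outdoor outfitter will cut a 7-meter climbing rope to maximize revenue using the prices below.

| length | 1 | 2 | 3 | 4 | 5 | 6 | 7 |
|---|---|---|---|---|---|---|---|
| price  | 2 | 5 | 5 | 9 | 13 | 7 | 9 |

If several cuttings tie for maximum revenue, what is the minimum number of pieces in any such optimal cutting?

Build r[k] bottom-up: r[k] = max over allowed piece i of (p[i] + r[k−i]).
r[1] = 2
r[2] = max(2+2, 5+0) = 5
r[3] = max(2+5, 5+2, 5+0) = 7
r[4] = max(2+7, 5+5, 5+2, 9+0) = 10
r[5] = max(2+10, 5+7, 5+5, 9+2, 13+0) = 13
r[6] = max(2+13, 5+10, 5+7, 9+5, 13+2, 7+0) = 15
r[7] = max(2+15, 5+13, 5+10, …, 7+2, 9+0) = 18
Maximum revenue is €18.
Now minimize piece count subject to staying optimal: for each k, pieces[k] = 1 + min over i with p[i]+r[k−i]=r[k] of pieces[k−i].
pieces[4] = 2
pieces[5] = 1
pieces[6] = 2
pieces[7] = 2

2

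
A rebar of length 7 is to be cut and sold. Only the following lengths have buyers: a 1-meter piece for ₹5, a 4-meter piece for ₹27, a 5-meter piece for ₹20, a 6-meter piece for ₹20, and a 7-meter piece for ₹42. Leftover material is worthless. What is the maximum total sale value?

Build f[k] bottom-up: f[k] = max over allowed piece i of (p[i] + f[k−i]).
f[1] = 5
f[2] = 10  (first piece 1, then f[1]=5)
f[3] = 15  (first piece 1, then f[2]=10)
f[4] = max(5+15, 27+0) = 27
f[5] = max(5+27, 27+5, 20+0) = 32
f[6] = max(5+32, 27+10, 20+5, 20+0) = 37
f[7] = max(5+37, 27+15, 20+10, 20+5, 42+0) = 42
One optimal cutting: 4 + 1 + 1 + 1 → ₹42.

42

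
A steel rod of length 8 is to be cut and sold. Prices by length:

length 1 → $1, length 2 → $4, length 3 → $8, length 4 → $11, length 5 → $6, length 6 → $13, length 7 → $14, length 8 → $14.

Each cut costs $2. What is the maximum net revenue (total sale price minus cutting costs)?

20

Consider every possible first cut. r[k] is the best of p[i]+r[k−i] over all sellable i≤k, charging 2 whenever i<k.
r[1] = 1
r[2] = 4
r[3] = 8
r[4] = 11
r[5] = 10  (first piece 1, then r[4]=11)
r[6] = 14  (first piece 3, then r[3]=8)
r[7] = 17  (first piece 3, then r[4]=11)
r[8] = 20  (first piece 4, then r[4]=11)
One optimal plan: pieces 4 + 4 (1 cut) → $22 − $2 = $20.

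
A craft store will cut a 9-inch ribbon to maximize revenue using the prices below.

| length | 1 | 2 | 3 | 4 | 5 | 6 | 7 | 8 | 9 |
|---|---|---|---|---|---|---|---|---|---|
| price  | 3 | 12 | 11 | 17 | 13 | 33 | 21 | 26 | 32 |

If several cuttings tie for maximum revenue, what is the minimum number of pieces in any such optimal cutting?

Let r[k] be the best obtainable value from length k. For each k, try every first piece i and keep the best of price[i] + r[k−i].
r[1] = 3
r[2] = max(3+3, 12+0) = 12
r[3] = max(3+12, 12+3, 11+0) = 15
r[4] = max(3+15, 12+12, 11+3, 17+0) = 24
r[5] = max(3+24, 12+15, 11+12, 17+3, 13+0) = 27
r[6] = max(3+27, 12+24, 11+15, 17+12, 13+3, 33+0) = 36
r[7] = max(3+36, 12+27, 11+24, …, 33+3, 21+0) = 39
r[8] = max(3+39, 12+36, 11+27, …, 21+3, 26+0) = 48
r[9] = max(3+48, 12+39, 11+36, …, 26+3, 32+0) = 51
Maximum revenue is ¢51.
Now minimize piece count subject to staying optimal: for each k, pieces[k] = 1 + min over i with p[i]+r[k−i]=r[k] of pieces[k−i].
pieces[6] = 3
pieces[7] = 4
pieces[8] = 4
pieces[9] = 5

5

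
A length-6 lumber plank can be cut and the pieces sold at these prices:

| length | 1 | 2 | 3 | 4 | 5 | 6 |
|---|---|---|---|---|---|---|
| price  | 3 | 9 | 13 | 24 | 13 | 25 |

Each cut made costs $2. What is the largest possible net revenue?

31

Let v[k] be the best obtainable value from length k. For each k, try every first piece i and keep the best of price[i] + v[k−i] minus the 2 cut fee when i<k.
v[1] = 3
v[2] = 9
v[3] = 13
v[4] = 24
v[5] = 25  (first piece 1, then v[4]=24)
v[6] = 31  (first piece 2, then v[4]=24)
One optimal plan: pieces 4 + 2 (1 cut) → $33 − $2 = $31.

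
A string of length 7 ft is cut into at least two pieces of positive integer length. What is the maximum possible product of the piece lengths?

12

Define g[k] = max over 1≤i<k of i · max(k−i, g[k−i]); the inner max lets the remainder stay uncut if that's better.
g[2] = 1×max(1,0) = 1×1 = 1
g[3] = max(1×2, 2×1) = 2
g[4] = max(1×3, 2×2, 3×1) = 4
g[5] = max(1×4, 2×3, 3×2, 4×1) = 6
g[6] = max(1×6, 2×4, 3×3, 4×2, 5×1) = 9
g[7] = max(1×9, 2×6, 3×4, 4×3, 5×2, 6×1) = 12
One optimal split: 3 + 2 + 2; product 3×2×2 = 12.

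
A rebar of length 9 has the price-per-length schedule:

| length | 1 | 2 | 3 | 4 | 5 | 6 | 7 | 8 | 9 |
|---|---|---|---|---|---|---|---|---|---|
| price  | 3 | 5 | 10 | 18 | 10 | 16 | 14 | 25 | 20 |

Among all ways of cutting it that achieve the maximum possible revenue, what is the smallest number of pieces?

Let r[k] be the best obtainable value from length k. For each k, try every first piece i and keep the best of price[i] + r[k−i].
r[1] = 3
r[2] = 6  (first piece 1, then r[1]=3)
r[3] = 10
r[4] = 18
r[5] = 21  (first piece 1, then r[4]=18)
r[6] = 24  (first piece 1, then r[5]=21)
r[7] = 28  (first piece 3, then r[4]=18)
r[8] = 36  (first piece 4, then r[4]=18)
r[9] = 39  (first piece 1, then r[8]=36)
Maximum revenue is ₹39.
Now minimize piece count subject to staying optimal: for each k, pieces[k] = 1 + min over i with p[i]+r[k−i]=r[k] of pieces[k−i].
pieces[6] = 3
pieces[7] = 2
pieces[8] = 2
pieces[9] = 3

3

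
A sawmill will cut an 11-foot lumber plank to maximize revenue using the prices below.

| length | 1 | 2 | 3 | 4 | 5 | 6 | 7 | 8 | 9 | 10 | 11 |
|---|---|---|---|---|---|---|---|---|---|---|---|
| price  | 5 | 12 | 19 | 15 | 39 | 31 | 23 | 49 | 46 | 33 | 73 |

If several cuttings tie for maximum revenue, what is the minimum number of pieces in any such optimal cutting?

Consider every possible first cut. r[k] is the best of p[i]+r[k−i] over all sellable i≤k.
r[1] = 5
r[2] = max(5+5, 12+0) = 12
r[3] = max(5+12, 12+5, 19+0) = 19
r[4] = max(5+19, 12+12, 19+5, 15+0) = 24
r[5] = max(5+24, 12+19, 19+12, 15+5, 39+0) = 39
r[6] = max(5+39, 12+24, 19+19, 15+12, 39+5, 31+0) = 44
r[7] = max(5+44, 12+39, 19+24, …, 31+5, 23+0) = 51
r[8] = max(5+51, 12+44, 19+39, …, 23+5, 49+0) = 58
r[9] = max(5+58, 12+51, 19+44, …, 49+5, 46+0) = 63
r[10] = max(5+63, 12+58, 19+51, …, 46+5, 33+0) = 78
r[11] = max(5+78, 12+63, 19+58, …, 33+5, 73+0) = 83
Maximum revenue is $83.
Now minimize piece count subject to staying optimal: for each k, pieces[k] = 1 + min over i with p[i]+r[k−i]=r[k] of pieces[k−i].
pieces[8] = 2
pieces[9] = 3
pieces[10] = 2
pieces[11] = 3

3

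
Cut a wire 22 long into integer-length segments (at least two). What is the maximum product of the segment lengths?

2916

Define g[k] = max over 1≤i<k of i · max(k−i, g[k−i]); the inner max lets the remainder stay uncut if that's better.
g[2] = 1*max(1,0) = 1*1 = 1
g[3] = 1*max(2,1) = 1*2 = 2
g[4] = 2*max(2,1) = 2*2 = 4
g[5] = 2*max(3,2) = 2*3 = 6
g[6] = 3*max(3,2) = 3*3 = 9
g[7] = 2*max(5,6) = 2*6 = 12
g[8] = 2*max(6,9) = 2*9 = 18
g[9] = 3*max(6,9) = 3*9 = 27
g[10] = 2*max(8,18) = 2*18 = 36
g[11] = 2*max(9,27) = 2*27 = 54
g[12] = 3*max(9,27) = 3*27 = 81
g[13] = 2*max(11,54) = 2*54 = 108
g[14] = 2*max(12,81) = 2*81 = 162
g[15] = 3*max(12,81) = 3*81 = 243
g[16] = 2*max(14,162) = 2*162 = 324
g[17] = 2*max(15,243) = 2*243 = 486
g[18] = 3*max(15,243) = 3*243 = 729
g[19] = 2*max(17,486) = 2*486 = 972
g[20] = 2*max(18,729) = 2*729 = 1458
g[21] = 3*max(18,729) = 3*729 = 2187
g[22] = 2*max(20,1458) = 2*1458 = 2916
One optimal split: 3 + 3 + 3 + 3 + 3 + 3 + 2 + 2; product 3*3*3*3*3*3*2*2 = 2916.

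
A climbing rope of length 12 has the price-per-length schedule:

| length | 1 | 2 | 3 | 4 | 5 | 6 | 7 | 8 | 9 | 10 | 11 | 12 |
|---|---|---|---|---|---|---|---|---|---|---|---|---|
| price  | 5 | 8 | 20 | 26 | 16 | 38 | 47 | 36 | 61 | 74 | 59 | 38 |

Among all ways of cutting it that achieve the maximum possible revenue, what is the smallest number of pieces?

Build r[k] bottom-up: r[k] = max over allowed piece i of (p[i] + r[k−i]).
r[1] = 5
r[2] = 10  (first piece 1, then r[1]=5)
r[3] = 20
r[4] = 26
r[5] = 31  (first piece 1, then r[4]=26)
r[6] = 40  (first piece 3, then r[3]=20)
r[7] = 47
r[8] = 52  (first piece 1, then r[7]=47)
r[9] = 61
r[10] = 74
r[11] = 79  (first piece 1, then r[10]=74)
r[12] = 84  (first piece 1, then r[11]=79)
Maximum revenue is €84.
Now minimize piece count subject to staying optimal: for each k, pieces[k] = 1 + min over i with p[i]+r[k−i]=r[k] of pieces[k−i].
pieces[9] = 1
pieces[10] = 1
pieces[11] = 2
pieces[12] = 3

3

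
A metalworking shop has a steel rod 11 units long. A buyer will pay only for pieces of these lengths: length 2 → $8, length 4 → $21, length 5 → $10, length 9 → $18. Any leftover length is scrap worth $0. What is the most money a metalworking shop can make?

50

Let f[k] be the best obtainable value from length k. For each k, try every first piece i and keep the best of price[i] + f[k−i].
f[1] = 0
f[2] = 8
f[3] = 8
f[4] = max(8+8, 21+0) = 21
f[5] = max(8+8, 21+0, 10+0) = 21
f[6] = max(8+21, 21+8, 10+0) = 29
f[7] = max(8+21, 21+8, 10+8) = 29
f[8] = max(8+29, 21+21, 10+8) = 42
f[9] = max(8+29, 21+21, 10+21, 18+0) = 42
f[10] = max(8+42, 21+29, 10+21, 18+0) = 50
f[11] = max(8+42, 21+29, 10+29, 18+8) = 50
One optimal cutting: pieces 4 + 4 + 2 with 1 unit of scrap → $50.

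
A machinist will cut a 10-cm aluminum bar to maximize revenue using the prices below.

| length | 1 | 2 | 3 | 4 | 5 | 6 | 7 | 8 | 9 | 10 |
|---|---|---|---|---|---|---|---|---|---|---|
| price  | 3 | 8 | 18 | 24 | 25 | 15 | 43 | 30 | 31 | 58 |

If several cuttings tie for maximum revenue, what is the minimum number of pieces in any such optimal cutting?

2

Let r[k] be the best obtainable value from length k. For each k, try every first piece i and keep the best of price[i] + r[k−i].
r[1] = 3
r[2] = max(3+3, 8+0) = 8
r[3] = max(3+8, 8+3, 18+0) = 18
r[4] = max(3+18, 8+8, 18+3, 24+0) = 24
r[5] = max(3+24, 8+18, 18+8, 24+3, 25+0) = 27
r[6] = max(3+27, 8+24, 18+18, 24+8, 25+3, 15+0) = 36
r[7] = max(3+36, 8+27, 18+24, …, 15+3, 43+0) = 43
r[8] = max(3+43, 8+36, 18+27, …, 43+3, 30+0) = 48
r[9] = max(3+48, 8+43, 18+36, …, 30+3, 31+0) = 54
r[10] = max(3+54, 8+48, 18+43, …, 31+3, 58+0) = 61
Maximum revenue is $61.
Now minimize piece count subject to staying optimal: for each k, pieces[k] = 1 + min over i with p[i]+r[k−i]=r[k] of pieces[k−i].
pieces[7] = 1
pieces[8] = 2
pieces[9] = 3
pieces[10] = 2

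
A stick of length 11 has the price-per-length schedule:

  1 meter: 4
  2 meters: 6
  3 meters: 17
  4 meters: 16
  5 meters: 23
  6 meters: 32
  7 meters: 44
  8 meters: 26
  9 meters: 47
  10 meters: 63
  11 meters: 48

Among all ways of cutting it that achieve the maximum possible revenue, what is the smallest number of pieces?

2

Let r[k] be the best obtainable value from length k. For each k, try every first piece i and keep the best of price[i] + r[k−i].
r[1] = 4
r[2] = max(4+4, 6+0) = 8
r[3] = max(4+8, 6+4, 17+0) = 17
r[4] = max(4+17, 6+8, 17+4, 16+0) = 21
r[5] = max(4+21, 6+17, 17+8, 16+4, 23+0) = 25
r[6] = max(4+25, 6+21, 17+17, 16+8, 23+4, 32+0) = 34
r[7] = max(4+34, 6+25, 17+21, …, 32+4, 44+0) = 44
r[8] = max(4+44, 6+34, 17+25, …, 44+4, 26+0) = 48
r[9] = max(4+48, 6+44, 17+34, …, 26+4, 47+0) = 52
r[10] = max(4+52, 6+48, 17+44, …, 47+4, 63+0) = 63
r[11] = max(4+63, 6+52, 17+48, …, 63+4, 48+0) = 67
Maximum revenue is 67.
Now minimize piece count subject to staying optimal: for each k, pieces[k] = 1 + min over i with p[i]+r[k−i]=r[k] of pieces[k−i].
pieces[8] = 2
pieces[9] = 3
pieces[10] = 1
pieces[11] = 2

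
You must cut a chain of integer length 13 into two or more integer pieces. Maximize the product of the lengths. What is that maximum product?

Fill g[k] for k=2..13: at each k try every first piece i and multiply by the better of (k−i) uncut or g[k−i].
Small cases: g[2]=1, g[3]=2, g[4]=4, g[5]=6, g[6]=9, g[7]=12, g[8]=18.
g[9] = 3·max(6,9) = 3·9 = 27
g[10] = 2·max(8,18) = 2·18 = 36
g[11] = 2·max(9,27) = 2·27 = 54
g[12] = 3·max(9,27) = 3·27 = 81
g[13] = 2·max(11,54) = 2·54 = 108
One optimal split: 3 + 3 + 3 + 2 + 2; product 3·3·3·2·2 = 108.

108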